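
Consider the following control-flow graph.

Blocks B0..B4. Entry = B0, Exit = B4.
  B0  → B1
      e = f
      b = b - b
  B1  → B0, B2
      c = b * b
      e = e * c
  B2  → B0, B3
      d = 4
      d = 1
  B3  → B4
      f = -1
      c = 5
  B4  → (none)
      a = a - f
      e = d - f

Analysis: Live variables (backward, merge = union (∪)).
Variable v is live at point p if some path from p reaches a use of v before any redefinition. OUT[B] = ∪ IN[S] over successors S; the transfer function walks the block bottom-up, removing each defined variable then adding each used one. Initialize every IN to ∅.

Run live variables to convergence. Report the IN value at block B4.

Converged values:
  B0:   IN={a, b, f}   OUT={a, b, e, f}
  B1:   IN={a, b, e, f}   OUT={a, b, f}
  B2:   IN={a, b, f}   OUT={a, b, d, f}
  B3:   IN={a, d}   OUT={a, d, f}
  B4:   IN={a, d, f}   OUT={}

B4 is the boundary node: OUT[B4] = {}
Applying B4's transfer function to that OUT value gives IN[B4] (row B4 above).

Answer: {a, d, f}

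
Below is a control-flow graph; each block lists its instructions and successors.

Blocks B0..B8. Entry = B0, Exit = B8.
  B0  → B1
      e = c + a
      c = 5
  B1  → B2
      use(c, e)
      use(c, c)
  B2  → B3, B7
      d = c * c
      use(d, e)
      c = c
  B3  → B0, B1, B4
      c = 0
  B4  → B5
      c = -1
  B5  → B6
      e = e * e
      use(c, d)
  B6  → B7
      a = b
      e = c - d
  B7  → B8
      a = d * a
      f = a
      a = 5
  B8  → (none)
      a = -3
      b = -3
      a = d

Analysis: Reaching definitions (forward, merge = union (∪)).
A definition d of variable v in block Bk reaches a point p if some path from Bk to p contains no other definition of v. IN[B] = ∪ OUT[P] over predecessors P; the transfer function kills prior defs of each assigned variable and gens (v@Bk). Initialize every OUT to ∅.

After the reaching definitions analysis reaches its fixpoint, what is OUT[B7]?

Answer: {a@B7, c@B2, c@B4, d@B2, e@B0, e@B6, f@B7}

Working:
Converged values:
  B0:   IN={c@B3, d@B2, e@B0}   OUT={c@B0, d@B2, e@B0}
  B1:   IN={c@B0, c@B3, d@B2, e@B0}   OUT={c@B0, c@B3, d@B2, e@B0}
  B2:   IN={c@B0, c@B3, d@B2, e@B0}   OUT={c@B2, d@B2, e@B0}
  B3:   IN={c@B2, d@B2, e@B0}   OUT={c@B3, d@B2, e@B0}
  B4:   IN={c@B3, d@B2, e@B0}   OUT={c@B4, d@B2, e@B0}
  B5:   IN={c@B4, d@B2, e@B0}   OUT={c@B4, d@B2, e@B5}
  B6:   IN={c@B4, d@B2, e@B5}   OUT={a@B6, c@B4, d@B2, e@B6}
  B7:   IN={a@B6, c@B2, c@B4, d@B2, e@B0, e@B6}   OUT={a@B7, c@B2, c@B4, d@B2, e@B0, e@B6, f@B7}
  B8:   IN={a@B7, c@B2, c@B4, d@B2, e@B0, e@B6, f@B7}   OUT={a@B8, b@B8, c@B2, c@B4, d@B2, e@B0, e@B6, f@B7}

Merge at B7: IN[B7] = OUT[B2] ⊔ OUT[B6] = {a@B6, c@B2, c@B4, d@B2, e@B0, e@B6}
Applying B7's transfer function to that IN value gives OUT[B7] (row B7 above).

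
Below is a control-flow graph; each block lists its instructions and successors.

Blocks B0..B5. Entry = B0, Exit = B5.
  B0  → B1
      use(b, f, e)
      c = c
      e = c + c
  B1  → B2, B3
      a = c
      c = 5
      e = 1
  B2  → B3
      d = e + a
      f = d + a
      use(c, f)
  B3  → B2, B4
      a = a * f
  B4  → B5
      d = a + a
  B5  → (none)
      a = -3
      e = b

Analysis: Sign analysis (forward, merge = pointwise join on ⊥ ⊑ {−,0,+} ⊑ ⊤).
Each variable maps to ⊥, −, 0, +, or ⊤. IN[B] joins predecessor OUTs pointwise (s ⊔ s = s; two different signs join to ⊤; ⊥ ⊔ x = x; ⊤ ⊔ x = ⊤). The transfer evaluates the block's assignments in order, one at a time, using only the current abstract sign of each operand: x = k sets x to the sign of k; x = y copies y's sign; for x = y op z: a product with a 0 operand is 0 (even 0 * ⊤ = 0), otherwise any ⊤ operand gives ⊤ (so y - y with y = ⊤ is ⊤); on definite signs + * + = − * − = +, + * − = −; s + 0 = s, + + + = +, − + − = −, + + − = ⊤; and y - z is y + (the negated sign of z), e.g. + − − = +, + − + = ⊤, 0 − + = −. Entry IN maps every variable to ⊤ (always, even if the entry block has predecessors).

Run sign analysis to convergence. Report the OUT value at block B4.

Converged values:
  B0:   IN=(all ⊤)   OUT=(all ⊤)
  B1:   IN=(all ⊤)   OUT={c:+, e:+; rest ⊤}
  B2:   IN={c:+, e:+; rest ⊤}   OUT={c:+, e:+; rest ⊤}
  B3:   IN={c:+, e:+; rest ⊤}   OUT={c:+, e:+; rest ⊤}
  B4:   IN={c:+, e:+; rest ⊤}   OUT={c:+, e:+; rest ⊤}
  B5:   IN={c:+, e:+; rest ⊤}   OUT={a:-, c:+; rest ⊤}

Merge at B4: IN[B4] = OUT[B3] = {a: ⊤, b: ⊤, c: +, d: ⊤, e: +, f: ⊤}
Applying B4's transfer function to that IN value gives OUT[B4] (row B4 above).

Answer: {a: ⊤, b: ⊤, c: +, d: ⊤, e: +, f: ⊤}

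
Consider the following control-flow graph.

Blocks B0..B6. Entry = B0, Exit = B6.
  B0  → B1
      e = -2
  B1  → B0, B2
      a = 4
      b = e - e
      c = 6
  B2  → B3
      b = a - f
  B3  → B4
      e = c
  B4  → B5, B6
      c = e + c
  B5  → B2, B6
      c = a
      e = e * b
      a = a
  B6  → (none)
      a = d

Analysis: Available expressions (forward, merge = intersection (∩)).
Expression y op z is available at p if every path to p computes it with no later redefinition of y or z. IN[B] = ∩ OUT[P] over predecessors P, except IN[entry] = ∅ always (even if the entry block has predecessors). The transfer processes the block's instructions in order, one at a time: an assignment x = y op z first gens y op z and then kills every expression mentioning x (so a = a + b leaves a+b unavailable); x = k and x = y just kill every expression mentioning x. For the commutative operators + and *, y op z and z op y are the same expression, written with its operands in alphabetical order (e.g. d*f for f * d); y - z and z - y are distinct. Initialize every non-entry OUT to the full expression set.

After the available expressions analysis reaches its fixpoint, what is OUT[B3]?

Converged values:
  B0:   IN={}   OUT={}
  B1:   IN={}   OUT={e-e}
  B2:   IN={}   OUT={a-f}
  B3:   IN={a-f}   OUT={a-f}
  B4:   IN={a-f}   OUT={a-f}
  B5:   IN={a-f}   OUT={}
  B6:   IN={}   OUT={}

Merge at B3: IN[B3] = OUT[B2] = {a-f}
Applying B3's transfer function to that IN value gives OUT[B3] (row B3 above).

Answer: {a-f}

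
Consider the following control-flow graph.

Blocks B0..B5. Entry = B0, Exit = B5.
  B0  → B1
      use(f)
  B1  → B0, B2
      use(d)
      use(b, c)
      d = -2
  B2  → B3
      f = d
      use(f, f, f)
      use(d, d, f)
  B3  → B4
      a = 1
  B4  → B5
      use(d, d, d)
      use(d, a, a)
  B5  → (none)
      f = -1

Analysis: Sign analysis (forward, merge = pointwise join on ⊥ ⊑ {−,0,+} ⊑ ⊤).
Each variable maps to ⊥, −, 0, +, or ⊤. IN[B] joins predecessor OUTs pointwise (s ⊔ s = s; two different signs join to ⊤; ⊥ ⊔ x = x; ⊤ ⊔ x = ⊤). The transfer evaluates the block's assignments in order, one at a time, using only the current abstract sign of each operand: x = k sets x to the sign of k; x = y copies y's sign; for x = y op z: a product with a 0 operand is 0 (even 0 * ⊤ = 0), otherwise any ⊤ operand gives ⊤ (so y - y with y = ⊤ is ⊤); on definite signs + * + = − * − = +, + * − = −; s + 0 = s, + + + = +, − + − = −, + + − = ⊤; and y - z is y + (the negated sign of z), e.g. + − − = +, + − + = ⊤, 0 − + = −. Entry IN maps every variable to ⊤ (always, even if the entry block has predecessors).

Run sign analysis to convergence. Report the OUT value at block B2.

Converged values:
  B0: | IN=(all ⊤) | OUT=(all ⊤)
  B1: | IN=(all ⊤) | OUT={d:-; rest ⊤}
  B2: | IN={d:-; rest ⊤} | OUT={d:-, f:-; rest ⊤}
  B3: | IN={d:-, f:-; rest ⊤} | OUT={a:+, d:-, f:-; rest ⊤}
  B4: | IN={a:+, d:-, f:-; rest ⊤} | OUT={a:+, d:-, f:-; rest ⊤}
  B5: | IN={a:+, d:-, f:-; rest ⊤} | OUT={a:+, d:-, f:-; rest ⊤}

Merge at B2: IN[B2] = OUT[B1] = {a: ⊤, b: ⊤, c: ⊤, d: -, e: ⊤, f: ⊤}
Applying B2's transfer function to that IN value gives OUT[B2] (row B2 above).

Answer: {a: ⊤, b: ⊤, c: ⊤, d: -, e: ⊤, f: -}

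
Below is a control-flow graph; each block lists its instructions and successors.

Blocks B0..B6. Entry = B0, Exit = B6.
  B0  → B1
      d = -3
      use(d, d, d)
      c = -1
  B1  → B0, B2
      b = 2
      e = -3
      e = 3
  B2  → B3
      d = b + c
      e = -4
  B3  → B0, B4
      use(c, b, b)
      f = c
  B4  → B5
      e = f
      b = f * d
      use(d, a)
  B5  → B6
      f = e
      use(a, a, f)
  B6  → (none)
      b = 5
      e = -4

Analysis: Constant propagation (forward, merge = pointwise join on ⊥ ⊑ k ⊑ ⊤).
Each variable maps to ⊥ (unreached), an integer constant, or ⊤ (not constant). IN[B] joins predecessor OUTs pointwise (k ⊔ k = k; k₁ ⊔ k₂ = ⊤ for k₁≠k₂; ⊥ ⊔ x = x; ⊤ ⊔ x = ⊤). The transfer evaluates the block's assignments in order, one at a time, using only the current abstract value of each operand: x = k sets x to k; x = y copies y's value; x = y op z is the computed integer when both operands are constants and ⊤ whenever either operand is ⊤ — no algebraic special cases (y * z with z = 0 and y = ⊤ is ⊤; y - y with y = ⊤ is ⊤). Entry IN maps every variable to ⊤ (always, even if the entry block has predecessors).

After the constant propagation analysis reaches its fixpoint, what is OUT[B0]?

Per-block solution:
  B0:   IN=(all ⊤)   OUT={c:-1, d:-3; rest ⊤}
  B1:   IN={c:-1, d:-3; rest ⊤}   OUT={b:2, c:-1, d:-3, e:3; rest ⊤}
  B2:   IN={b:2, c:-1, d:-3, e:3; rest ⊤}   OUT={b:2, c:-1, d:1, e:-4; rest ⊤}
  B3:   IN={b:2, c:-1, d:1, e:-4; rest ⊤}   OUT={b:2, c:-1, d:1, e:-4, f:-1; rest ⊤}
  B4:   IN={b:2, c:-1, d:1, e:-4, f:-1; rest ⊤}   OUT={b:-1, c:-1, d:1, e:-1, f:-1; rest ⊤}
  B5:   IN={b:-1, c:-1, d:1, e:-1, f:-1; rest ⊤}   OUT={b:-1, c:-1, d:1, e:-1, f:-1; rest ⊤}
  B6:   IN={b:-1, c:-1, d:1, e:-1, f:-1; rest ⊤}   OUT={b:5, c:-1, d:1, e:-4, f:-1; rest ⊤}

Merge at B0 (entry node, so the boundary value (all ⊤) is joined with the incoming edge(s)): IN[B0] = (all ⊤) ⊔ OUT[B1] ⊔ OUT[B3] = {a: ⊤, b: ⊤, c: ⊤, d: ⊤, e: ⊤, f: ⊤}
Applying B0's transfer function to that IN value gives OUT[B0] (row B0 above).

Answer: {a: ⊤, b: ⊤, c: -1, d: -3, e: ⊤, f: ⊤}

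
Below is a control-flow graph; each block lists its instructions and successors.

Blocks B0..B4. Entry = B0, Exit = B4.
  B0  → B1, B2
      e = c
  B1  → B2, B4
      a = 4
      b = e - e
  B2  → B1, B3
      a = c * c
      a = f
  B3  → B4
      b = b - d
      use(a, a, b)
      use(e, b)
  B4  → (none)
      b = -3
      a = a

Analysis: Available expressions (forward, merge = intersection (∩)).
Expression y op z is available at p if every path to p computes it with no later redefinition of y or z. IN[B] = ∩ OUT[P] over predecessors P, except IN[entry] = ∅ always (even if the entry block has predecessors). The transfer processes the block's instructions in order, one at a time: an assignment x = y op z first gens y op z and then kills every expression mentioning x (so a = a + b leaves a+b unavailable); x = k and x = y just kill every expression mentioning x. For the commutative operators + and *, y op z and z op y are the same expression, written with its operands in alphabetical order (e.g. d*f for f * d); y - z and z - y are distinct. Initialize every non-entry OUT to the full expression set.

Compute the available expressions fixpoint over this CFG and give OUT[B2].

Answer: {c*c}

Derivation:
Per-block solution:
  B0: | IN={} | OUT={}
  B1: | IN={} | OUT={e-e}
  B2: | IN={} | OUT={c*c}
  B3: | IN={c*c} | OUT={c*c}
  B4: | IN={} | OUT={}

Merge at B2: IN[B2] = OUT[B0] ∩ OUT[B1] = {}
Applying B2's transfer function to that IN value gives OUT[B2] (row B2 above).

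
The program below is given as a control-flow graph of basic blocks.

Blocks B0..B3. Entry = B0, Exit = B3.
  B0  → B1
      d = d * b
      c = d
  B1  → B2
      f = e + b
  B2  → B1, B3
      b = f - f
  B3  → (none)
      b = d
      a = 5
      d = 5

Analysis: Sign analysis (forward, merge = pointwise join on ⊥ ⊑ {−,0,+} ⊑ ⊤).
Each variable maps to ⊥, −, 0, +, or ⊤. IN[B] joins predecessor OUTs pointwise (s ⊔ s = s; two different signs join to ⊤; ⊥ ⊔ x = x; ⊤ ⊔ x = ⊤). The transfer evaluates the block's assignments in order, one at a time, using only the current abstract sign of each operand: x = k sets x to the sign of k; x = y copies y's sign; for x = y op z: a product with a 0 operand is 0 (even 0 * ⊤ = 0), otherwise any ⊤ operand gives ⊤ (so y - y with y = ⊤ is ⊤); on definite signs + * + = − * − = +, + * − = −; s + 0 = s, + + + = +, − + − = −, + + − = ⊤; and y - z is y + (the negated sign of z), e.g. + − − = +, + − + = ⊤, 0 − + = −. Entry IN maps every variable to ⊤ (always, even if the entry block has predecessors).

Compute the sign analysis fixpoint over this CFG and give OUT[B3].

Answer: {a: +, b: ⊤, c: ⊤, d: +, e: ⊤, f: ⊤}

Trace:
Per-block solution:
  B0:  IN=(all ⊤)  OUT=(all ⊤)
  B1:  IN=(all ⊤)  OUT=(all ⊤)
  B2:  IN=(all ⊤)  OUT=(all ⊤)
  B3:  IN=(all ⊤)  OUT={a:+, d:+; rest ⊤}

Merge at B3: IN[B3] = OUT[B2] = {a: ⊤, b: ⊤, c: ⊤, d: ⊤, e: ⊤, f: ⊤}
Applying B3's transfer function to that IN value gives OUT[B3] (row B3 above).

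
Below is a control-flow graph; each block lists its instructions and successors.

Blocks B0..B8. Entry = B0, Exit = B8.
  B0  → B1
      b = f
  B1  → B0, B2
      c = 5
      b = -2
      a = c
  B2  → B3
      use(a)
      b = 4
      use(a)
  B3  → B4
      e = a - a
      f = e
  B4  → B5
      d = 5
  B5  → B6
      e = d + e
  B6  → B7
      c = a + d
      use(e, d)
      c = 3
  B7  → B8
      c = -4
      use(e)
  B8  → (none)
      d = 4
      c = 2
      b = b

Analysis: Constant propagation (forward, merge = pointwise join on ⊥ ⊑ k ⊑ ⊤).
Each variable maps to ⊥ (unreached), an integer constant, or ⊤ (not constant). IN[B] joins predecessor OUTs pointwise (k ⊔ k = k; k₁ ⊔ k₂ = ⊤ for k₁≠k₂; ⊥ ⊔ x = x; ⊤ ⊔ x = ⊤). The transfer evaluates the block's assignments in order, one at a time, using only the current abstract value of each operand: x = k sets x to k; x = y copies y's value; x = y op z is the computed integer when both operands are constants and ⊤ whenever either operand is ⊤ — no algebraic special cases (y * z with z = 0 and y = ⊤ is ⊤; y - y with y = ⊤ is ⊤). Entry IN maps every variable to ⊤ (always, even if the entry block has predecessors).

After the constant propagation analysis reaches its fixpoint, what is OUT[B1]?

Per-block solution:
  B0:   IN=(all ⊤)   OUT=(all ⊤)
  B1:   IN=(all ⊤)   OUT={a:5, b:-2, c:5; rest ⊤}
  B2:   IN={a:5, b:-2, c:5; rest ⊤}   OUT={a:5, b:4, c:5; rest ⊤}
  B3:   IN={a:5, b:4, c:5; rest ⊤}   OUT={a:5, b:4, c:5, e:0, f:0; rest ⊤}
  B4:   IN={a:5, b:4, c:5, e:0, f:0; rest ⊤}   OUT={a:5, b:4, c:5, d:5, e:0, f:0; rest ⊤}
  B5:   IN={a:5, b:4, c:5, d:5, e:0, f:0; rest ⊤}   OUT={a:5, b:4, c:5, d:5, e:5, f:0; rest ⊤}
  B6:   IN={a:5, b:4, c:5, d:5, e:5, f:0; rest ⊤}   OUT={a:5, b:4, c:3, d:5, e:5, f:0; rest ⊤}
  B7:   IN={a:5, b:4, c:3, d:5, e:5, f:0; rest ⊤}   OUT={a:5, b:4, c:-4, d:5, e:5, f:0; rest ⊤}
  B8:   IN={a:5, b:4, c:-4, d:5, e:5, f:0; rest ⊤}   OUT={a:5, b:4, c:2, d:4, e:5, f:0; rest ⊤}

Merge at B1: IN[B1] = OUT[B0] = {a: ⊤, b: ⊤, c: ⊤, d: ⊤, e: ⊤, f: ⊤}
Applying B1's transfer function to that IN value gives OUT[B1] (row B1 above).

Answer: {a: 5, b: -2, c: 5, d: ⊤, e: ⊤, f: ⊤}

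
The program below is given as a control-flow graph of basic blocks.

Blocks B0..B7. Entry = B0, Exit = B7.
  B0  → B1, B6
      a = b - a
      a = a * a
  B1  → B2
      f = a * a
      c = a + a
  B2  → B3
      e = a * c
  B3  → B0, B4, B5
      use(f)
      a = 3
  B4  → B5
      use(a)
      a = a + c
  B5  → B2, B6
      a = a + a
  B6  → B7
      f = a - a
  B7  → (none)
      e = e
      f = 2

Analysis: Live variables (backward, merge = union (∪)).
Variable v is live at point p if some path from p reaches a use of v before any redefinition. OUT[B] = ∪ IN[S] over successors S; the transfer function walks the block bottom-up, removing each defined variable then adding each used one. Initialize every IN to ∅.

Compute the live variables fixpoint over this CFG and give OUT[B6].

Converged values:
  B0: | IN={a, b, e} | OUT={a, b, e}
  B1: | IN={a, b} | OUT={a, b, c, f}
  B2: | IN={a, b, c, f} | OUT={b, c, e, f}
  B3: | IN={b, c, e, f} | OUT={a, b, c, e, f}
  B4: | IN={a, b, c, e, f} | OUT={a, b, c, e, f}
  B5: | IN={a, b, c, e, f} | OUT={a, b, c, e, f}
  B6: | IN={a, e} | OUT={e}
  B7: | IN={e} | OUT={}

Merge at B6: OUT[B6] = IN[B7] = {e}

Answer: {e}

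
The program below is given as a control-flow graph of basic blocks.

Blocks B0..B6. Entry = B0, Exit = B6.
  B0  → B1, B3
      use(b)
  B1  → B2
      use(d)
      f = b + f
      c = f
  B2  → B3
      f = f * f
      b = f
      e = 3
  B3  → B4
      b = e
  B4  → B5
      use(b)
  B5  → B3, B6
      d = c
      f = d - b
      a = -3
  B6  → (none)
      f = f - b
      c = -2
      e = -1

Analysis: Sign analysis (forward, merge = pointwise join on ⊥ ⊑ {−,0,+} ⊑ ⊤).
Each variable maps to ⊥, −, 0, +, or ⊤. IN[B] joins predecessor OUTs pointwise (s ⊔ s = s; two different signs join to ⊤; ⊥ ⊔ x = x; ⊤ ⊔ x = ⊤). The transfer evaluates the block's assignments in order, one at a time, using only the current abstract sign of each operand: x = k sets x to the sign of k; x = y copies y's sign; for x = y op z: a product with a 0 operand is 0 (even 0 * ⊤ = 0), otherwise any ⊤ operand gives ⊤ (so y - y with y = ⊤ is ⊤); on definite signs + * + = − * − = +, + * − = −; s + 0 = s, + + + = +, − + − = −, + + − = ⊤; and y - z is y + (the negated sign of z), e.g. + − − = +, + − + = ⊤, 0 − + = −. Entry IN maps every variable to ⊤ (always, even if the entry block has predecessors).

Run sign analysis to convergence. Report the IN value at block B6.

Converged values:
  B0: | IN=(all ⊤) | OUT=(all ⊤)
  B1: | IN=(all ⊤) | OUT=(all ⊤)
  B2: | IN=(all ⊤) | OUT={e:+; rest ⊤}
  B3: | IN=(all ⊤) | OUT=(all ⊤)
  B4: | IN=(all ⊤) | OUT=(all ⊤)
  B5: | IN=(all ⊤) | OUT={a:-; rest ⊤}
  B6: | IN={a:-; rest ⊤} | OUT={a:-, c:-, e:-; rest ⊤}

Merge at B6: IN[B6] = OUT[B5] = {a: -, b: ⊤, c: ⊤, d: ⊤, e: ⊤, f: ⊤}

Answer: {a: -, b: ⊤, c: ⊤, d: ⊤, e: ⊤, f: ⊤}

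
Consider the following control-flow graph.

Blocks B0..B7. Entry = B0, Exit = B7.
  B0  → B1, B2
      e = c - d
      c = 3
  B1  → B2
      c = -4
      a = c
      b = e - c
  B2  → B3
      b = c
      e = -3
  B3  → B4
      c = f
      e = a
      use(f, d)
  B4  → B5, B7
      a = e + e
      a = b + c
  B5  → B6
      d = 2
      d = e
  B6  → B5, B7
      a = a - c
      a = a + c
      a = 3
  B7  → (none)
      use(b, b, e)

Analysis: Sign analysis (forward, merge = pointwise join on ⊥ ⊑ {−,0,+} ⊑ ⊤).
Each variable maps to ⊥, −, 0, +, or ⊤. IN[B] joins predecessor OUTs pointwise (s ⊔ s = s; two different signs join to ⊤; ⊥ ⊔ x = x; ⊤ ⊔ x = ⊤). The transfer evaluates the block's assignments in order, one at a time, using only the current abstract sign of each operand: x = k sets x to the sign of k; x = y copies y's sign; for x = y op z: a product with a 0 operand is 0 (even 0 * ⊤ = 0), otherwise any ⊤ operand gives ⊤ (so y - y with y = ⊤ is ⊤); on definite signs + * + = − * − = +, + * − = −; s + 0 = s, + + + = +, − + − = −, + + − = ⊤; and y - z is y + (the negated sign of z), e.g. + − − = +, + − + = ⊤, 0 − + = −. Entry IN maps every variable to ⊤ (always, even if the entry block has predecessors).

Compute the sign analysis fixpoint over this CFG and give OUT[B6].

Answer: {a: +, b: ⊤, c: ⊤, d: ⊤, e: ⊤, f: ⊤}

Derivation:
Per-block solution:
  B0:   IN=(all ⊤)   OUT={c:+; rest ⊤}
  B1:   IN={c:+; rest ⊤}   OUT={a:-, c:-; rest ⊤}
  B2:   IN=(all ⊤)   OUT={e:-; rest ⊤}
  B3:   IN={e:-; rest ⊤}   OUT=(all ⊤)
  B4:   IN=(all ⊤)   OUT=(all ⊤)
  B5:   IN=(all ⊤)   OUT=(all ⊤)
  B6:   IN=(all ⊤)   OUT={a:+; rest ⊤}
  B7:   IN=(all ⊤)   OUT=(all ⊤)

Merge at B6: IN[B6] = OUT[B5] = {a: ⊤, b: ⊤, c: ⊤, d: ⊤, e: ⊤, f: ⊤}
Applying B6's transfer function to that IN value gives OUT[B6] (row B6 above).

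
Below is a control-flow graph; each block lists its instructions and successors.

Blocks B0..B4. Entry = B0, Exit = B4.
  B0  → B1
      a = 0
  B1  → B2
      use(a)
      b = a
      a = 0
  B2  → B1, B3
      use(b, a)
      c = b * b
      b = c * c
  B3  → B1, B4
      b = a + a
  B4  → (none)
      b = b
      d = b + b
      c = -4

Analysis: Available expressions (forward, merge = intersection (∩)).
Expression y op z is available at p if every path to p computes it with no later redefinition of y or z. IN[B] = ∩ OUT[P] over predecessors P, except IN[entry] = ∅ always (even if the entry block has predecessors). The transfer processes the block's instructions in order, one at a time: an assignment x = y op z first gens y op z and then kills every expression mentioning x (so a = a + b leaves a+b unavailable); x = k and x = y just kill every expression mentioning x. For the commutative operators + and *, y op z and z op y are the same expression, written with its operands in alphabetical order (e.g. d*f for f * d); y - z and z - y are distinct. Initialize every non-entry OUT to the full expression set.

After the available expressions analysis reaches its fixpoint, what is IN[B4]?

Answer: {a+a, c*c}

Trace:
Per-block solution:
  B0:   IN={}   OUT={}
  B1:   IN={}   OUT={}
  B2:   IN={}   OUT={c*c}
  B3:   IN={c*c}   OUT={a+a, c*c}
  B4:   IN={a+a, c*c}   OUT={a+a, b+b}

Merge at B4: IN[B4] = OUT[B3] = {a+a, c*c}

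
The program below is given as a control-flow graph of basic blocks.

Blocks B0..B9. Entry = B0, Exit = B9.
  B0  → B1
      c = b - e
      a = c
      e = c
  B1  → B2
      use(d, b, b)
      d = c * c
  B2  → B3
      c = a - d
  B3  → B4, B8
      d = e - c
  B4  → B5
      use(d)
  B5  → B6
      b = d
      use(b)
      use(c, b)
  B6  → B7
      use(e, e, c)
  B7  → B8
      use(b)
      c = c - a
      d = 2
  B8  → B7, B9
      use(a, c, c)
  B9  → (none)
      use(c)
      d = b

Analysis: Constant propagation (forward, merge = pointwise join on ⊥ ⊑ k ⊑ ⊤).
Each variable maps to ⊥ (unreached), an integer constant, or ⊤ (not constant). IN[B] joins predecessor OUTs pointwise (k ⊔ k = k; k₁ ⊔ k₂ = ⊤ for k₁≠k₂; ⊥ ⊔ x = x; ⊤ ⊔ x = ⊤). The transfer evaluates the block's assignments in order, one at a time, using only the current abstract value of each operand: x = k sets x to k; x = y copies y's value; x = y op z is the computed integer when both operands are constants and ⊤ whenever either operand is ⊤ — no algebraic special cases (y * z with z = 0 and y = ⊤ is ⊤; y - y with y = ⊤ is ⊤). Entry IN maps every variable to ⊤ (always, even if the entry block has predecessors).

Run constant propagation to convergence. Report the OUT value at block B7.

Answer: {a: ⊤, b: ⊤, c: ⊤, d: 2, e: ⊤, f: ⊤}

Derivation:
Converged values:
  B0: | IN=(all ⊤) | OUT=(all ⊤)
  B1: | IN=(all ⊤) | OUT=(all ⊤)
  B2: | IN=(all ⊤) | OUT=(all ⊤)
  B3: | IN=(all ⊤) | OUT=(all ⊤)
  B4: | IN=(all ⊤) | OUT=(all ⊤)
  B5: | IN=(all ⊤) | OUT=(all ⊤)
  B6: | IN=(all ⊤) | OUT=(all ⊤)
  B7: | IN=(all ⊤) | OUT={d:2; rest ⊤}
  B8: | IN=(all ⊤) | OUT=(all ⊤)
  B9: | IN=(all ⊤) | OUT=(all ⊤)

Merge at B7: IN[B7] = OUT[B6] ⊔ OUT[B8] = {a: ⊤, b: ⊤, c: ⊤, d: ⊤, e: ⊤, f: ⊤}
Applying B7's transfer function to that IN value gives OUT[B7] (row B7 above).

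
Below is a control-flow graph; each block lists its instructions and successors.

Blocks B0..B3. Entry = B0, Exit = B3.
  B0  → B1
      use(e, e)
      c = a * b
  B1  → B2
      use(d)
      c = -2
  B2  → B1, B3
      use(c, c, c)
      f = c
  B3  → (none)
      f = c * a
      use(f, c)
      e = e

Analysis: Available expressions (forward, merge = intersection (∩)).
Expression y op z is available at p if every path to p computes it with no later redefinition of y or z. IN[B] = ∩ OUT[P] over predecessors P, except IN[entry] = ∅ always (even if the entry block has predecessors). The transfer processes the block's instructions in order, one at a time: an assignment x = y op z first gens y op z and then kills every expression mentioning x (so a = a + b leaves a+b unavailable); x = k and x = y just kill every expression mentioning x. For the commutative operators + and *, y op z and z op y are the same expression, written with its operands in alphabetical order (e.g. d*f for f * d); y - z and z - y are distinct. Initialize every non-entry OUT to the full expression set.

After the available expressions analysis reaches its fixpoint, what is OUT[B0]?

Answer: {a*b}

Trace:
Per-block solution:
  B0:  IN={}  OUT={a*b}
  B1:  IN={a*b}  OUT={a*b}
  B2:  IN={a*b}  OUT={a*b}
  B3:  IN={a*b}  OUT={a*b, a*c}

B0 is the boundary node: IN[B0] = {}
Applying B0's transfer function to that IN value gives OUT[B0] (row B0 above).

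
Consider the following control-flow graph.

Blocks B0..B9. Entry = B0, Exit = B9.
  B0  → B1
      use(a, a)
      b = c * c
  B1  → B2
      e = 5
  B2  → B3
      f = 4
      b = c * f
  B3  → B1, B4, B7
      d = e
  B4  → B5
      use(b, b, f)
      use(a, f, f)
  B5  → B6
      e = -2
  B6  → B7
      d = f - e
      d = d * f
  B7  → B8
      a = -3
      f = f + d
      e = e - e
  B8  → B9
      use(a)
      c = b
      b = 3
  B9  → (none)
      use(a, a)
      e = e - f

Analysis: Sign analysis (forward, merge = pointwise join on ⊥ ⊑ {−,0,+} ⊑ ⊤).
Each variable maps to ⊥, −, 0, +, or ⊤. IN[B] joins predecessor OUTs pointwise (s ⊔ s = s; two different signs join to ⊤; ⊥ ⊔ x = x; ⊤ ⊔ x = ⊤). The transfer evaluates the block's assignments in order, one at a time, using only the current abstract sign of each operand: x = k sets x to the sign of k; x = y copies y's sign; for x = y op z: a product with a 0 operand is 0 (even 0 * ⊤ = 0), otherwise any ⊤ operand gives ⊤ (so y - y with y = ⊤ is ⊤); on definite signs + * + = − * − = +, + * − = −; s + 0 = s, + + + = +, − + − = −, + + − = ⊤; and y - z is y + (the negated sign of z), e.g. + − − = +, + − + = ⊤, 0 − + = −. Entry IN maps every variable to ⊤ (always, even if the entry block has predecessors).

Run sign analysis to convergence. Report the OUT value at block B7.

Converged values:
  B0: | IN=(all ⊤) | OUT=(all ⊤)
  B1: | IN=(all ⊤) | OUT={e:+; rest ⊤}
  B2: | IN={e:+; rest ⊤} | OUT={e:+, f:+; rest ⊤}
  B3: | IN={e:+, f:+; rest ⊤} | OUT={d:+, e:+, f:+; rest ⊤}
  B4: | IN={d:+, e:+, f:+; rest ⊤} | OUT={d:+, e:+, f:+; rest ⊤}
  B5: | IN={d:+, e:+, f:+; rest ⊤} | OUT={d:+, e:-, f:+; rest ⊤}
  B6: | IN={d:+, e:-, f:+; rest ⊤} | OUT={d:+, e:-, f:+; rest ⊤}
  B7: | IN={d:+, f:+; rest ⊤} | OUT={a:-, d:+, f:+; rest ⊤}
  B8: | IN={a:-, d:+, f:+; rest ⊤} | OUT={a:-, b:+, d:+, f:+; rest ⊤}
  B9: | IN={a:-, b:+, d:+, f:+; rest ⊤} | OUT={a:-, b:+, d:+, f:+; rest ⊤}

Merge at B7: IN[B7] = OUT[B3] ⊔ OUT[B6] = {a: ⊤, b: ⊤, c: ⊤, d: +, e: ⊤, f: +}
Applying B7's transfer function to that IN value gives OUT[B7] (row B7 above).

Answer: {a: -, b: ⊤, c: ⊤, d: +, e: ⊤, f: +}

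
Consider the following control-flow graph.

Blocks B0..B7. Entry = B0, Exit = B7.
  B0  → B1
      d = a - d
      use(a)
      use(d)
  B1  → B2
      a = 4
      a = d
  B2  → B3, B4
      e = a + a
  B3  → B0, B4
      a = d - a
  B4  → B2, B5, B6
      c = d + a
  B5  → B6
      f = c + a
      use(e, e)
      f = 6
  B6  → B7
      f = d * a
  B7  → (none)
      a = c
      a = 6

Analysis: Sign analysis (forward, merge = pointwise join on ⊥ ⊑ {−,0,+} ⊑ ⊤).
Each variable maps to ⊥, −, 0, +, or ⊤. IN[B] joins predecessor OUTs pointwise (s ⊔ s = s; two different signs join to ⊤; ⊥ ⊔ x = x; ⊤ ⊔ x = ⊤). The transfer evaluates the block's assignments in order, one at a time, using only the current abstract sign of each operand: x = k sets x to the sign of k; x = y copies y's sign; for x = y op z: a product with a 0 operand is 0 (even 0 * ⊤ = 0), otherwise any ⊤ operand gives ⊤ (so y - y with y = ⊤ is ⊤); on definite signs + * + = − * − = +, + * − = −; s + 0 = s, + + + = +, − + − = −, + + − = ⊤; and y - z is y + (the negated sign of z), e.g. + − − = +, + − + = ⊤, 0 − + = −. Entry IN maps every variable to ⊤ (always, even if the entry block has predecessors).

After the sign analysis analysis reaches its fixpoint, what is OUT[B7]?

Fixpoint table:
  B0:  IN=(all ⊤)  OUT=(all ⊤)
  B1:  IN=(all ⊤)  OUT=(all ⊤)
  B2:  IN=(all ⊤)  OUT=(all ⊤)
  B3:  IN=(all ⊤)  OUT=(all ⊤)
  B4:  IN=(all ⊤)  OUT=(all ⊤)
  B5:  IN=(all ⊤)  OUT={f:+; rest ⊤}
  B6:  IN=(all ⊤)  OUT=(all ⊤)
  B7:  IN=(all ⊤)  OUT={a:+; rest ⊤}

Merge at B7: IN[B7] = OUT[B6] = {a: ⊤, b: ⊤, c: ⊤, d: ⊤, e: ⊤, f: ⊤}
Applying B7's transfer function to that IN value gives OUT[B7] (row B7 above).

Answer: {a: +, b: ⊤, c: ⊤, d: ⊤, e: ⊤, f: ⊤}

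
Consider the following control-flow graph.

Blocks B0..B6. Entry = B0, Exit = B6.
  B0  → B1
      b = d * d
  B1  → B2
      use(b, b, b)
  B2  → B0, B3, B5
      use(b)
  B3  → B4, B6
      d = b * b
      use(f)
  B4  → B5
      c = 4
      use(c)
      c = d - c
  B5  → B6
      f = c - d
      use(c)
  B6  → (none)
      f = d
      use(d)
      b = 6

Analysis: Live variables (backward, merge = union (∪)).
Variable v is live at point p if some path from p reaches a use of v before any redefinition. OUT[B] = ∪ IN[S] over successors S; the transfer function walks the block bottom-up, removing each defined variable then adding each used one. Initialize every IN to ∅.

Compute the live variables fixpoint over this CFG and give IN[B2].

Answer: {b, c, d, f}

Working:
Per-block solution:
  B0: | IN={c, d, f} | OUT={b, c, d, f}
  B1: | IN={b, c, d, f} | OUT={b, c, d, f}
  B2: | IN={b, c, d, f} | OUT={b, c, d, f}
  B3: | IN={b, f} | OUT={d}
  B4: | IN={d} | OUT={c, d}
  B5: | IN={c, d} | OUT={d}
  B6: | IN={d} | OUT={}

Merge at B2: OUT[B2] = IN[B0] ⊔ IN[B3] ⊔ IN[B5] = {b, c, d, f}
Applying B2's transfer function to that OUT value gives IN[B2] (row B2 above).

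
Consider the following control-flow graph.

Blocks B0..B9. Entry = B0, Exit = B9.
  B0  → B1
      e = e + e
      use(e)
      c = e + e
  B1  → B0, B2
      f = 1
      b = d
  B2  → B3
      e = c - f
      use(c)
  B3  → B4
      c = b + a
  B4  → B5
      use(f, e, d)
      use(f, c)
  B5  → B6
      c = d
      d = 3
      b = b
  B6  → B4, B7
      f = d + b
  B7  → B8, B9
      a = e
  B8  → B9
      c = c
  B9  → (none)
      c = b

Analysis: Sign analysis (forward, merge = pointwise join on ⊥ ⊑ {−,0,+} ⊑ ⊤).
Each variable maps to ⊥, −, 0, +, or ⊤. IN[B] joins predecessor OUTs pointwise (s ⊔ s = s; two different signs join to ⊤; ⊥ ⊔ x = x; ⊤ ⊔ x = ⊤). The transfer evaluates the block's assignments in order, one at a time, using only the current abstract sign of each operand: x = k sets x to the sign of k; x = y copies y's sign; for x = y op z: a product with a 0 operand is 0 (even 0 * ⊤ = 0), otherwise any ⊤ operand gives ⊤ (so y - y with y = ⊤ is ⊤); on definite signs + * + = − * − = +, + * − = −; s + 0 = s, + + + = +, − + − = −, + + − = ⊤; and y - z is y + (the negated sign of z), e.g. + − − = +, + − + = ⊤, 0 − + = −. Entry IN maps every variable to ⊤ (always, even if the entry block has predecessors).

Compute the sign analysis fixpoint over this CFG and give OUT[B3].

Per-block solution:
  B0:  IN=(all ⊤)  OUT=(all ⊤)
  B1:  IN=(all ⊤)  OUT={f:+; rest ⊤}
  B2:  IN={f:+; rest ⊤}  OUT={f:+; rest ⊤}
  B3:  IN={f:+; rest ⊤}  OUT={f:+; rest ⊤}
  B4:  IN=(all ⊤)  OUT=(all ⊤)
  B5:  IN=(all ⊤)  OUT={d:+; rest ⊤}
  B6:  IN={d:+; rest ⊤}  OUT={d:+; rest ⊤}
  B7:  IN={d:+; rest ⊤}  OUT={d:+; rest ⊤}
  B8:  IN={d:+; rest ⊤}  OUT={d:+; rest ⊤}
  B9:  IN={d:+; rest ⊤}  OUT={d:+; rest ⊤}

Merge at B3: IN[B3] = OUT[B2] = {a: ⊤, b: ⊤, c: ⊤, d: ⊤, e: ⊤, f: +}
Applying B3's transfer function to that IN value gives OUT[B3] (row B3 above).

Answer: {a: ⊤, b: ⊤, c: ⊤, d: ⊤, e: ⊤, f: +}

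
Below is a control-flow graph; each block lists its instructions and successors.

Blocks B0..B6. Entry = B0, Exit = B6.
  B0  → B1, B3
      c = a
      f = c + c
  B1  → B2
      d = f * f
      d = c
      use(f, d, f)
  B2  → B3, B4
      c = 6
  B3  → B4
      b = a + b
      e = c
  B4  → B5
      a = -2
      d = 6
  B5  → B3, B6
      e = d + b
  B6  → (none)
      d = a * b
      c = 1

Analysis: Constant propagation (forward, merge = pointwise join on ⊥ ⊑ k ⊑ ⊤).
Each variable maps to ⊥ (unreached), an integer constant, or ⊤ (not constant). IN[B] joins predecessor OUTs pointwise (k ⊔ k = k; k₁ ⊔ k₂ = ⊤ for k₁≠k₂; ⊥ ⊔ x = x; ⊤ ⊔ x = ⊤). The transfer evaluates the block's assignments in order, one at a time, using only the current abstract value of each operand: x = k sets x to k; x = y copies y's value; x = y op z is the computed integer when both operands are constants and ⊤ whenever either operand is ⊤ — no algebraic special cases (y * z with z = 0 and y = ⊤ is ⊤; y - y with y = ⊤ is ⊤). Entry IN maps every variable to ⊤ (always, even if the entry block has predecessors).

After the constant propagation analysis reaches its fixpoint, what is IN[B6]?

Answer: {a: -2, b: ⊤, c: ⊤, d: 6, e: ⊤, f: ⊤}

Working:
Converged values:
  B0:   IN=(all ⊤)   OUT=(all ⊤)
  B1:   IN=(all ⊤)   OUT=(all ⊤)
  B2:   IN=(all ⊤)   OUT={c:6; rest ⊤}
  B3:   IN=(all ⊤)   OUT=(all ⊤)
  B4:   IN=(all ⊤)   OUT={a:-2, d:6; rest ⊤}
  B5:   IN={a:-2, d:6; rest ⊤}   OUT={a:-2, d:6; rest ⊤}
  B6:   IN={a:-2, d:6; rest ⊤}   OUT={a:-2, c:1; rest ⊤}

Merge at B6: IN[B6] = OUT[B5] = {a: -2, b: ⊤, c: ⊤, d: 6, e: ⊤, f: ⊤}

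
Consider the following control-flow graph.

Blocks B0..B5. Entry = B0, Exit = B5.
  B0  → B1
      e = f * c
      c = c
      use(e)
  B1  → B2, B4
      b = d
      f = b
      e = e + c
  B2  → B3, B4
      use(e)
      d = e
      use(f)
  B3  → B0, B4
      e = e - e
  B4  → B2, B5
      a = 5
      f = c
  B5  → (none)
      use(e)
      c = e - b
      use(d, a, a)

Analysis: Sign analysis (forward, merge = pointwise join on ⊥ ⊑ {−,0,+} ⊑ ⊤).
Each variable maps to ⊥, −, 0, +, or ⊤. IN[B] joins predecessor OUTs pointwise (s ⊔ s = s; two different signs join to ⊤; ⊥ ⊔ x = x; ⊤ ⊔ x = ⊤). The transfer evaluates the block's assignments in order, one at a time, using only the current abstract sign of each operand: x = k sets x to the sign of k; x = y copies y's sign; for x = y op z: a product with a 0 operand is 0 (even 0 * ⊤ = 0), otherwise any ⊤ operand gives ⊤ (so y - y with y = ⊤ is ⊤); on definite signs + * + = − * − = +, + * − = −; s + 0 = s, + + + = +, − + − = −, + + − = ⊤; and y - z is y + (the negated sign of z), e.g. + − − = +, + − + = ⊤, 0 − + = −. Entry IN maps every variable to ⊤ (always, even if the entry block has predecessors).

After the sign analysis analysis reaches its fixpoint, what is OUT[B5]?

Answer: {a: +, b: ⊤, c: ⊤, d: ⊤, e: ⊤, f: ⊤}

Trace:
Per-block solution:
  B0:   IN=(all ⊤)   OUT=(all ⊤)
  B1:   IN=(all ⊤)   OUT=(all ⊤)
  B2:   IN=(all ⊤)   OUT=(all ⊤)
  B3:   IN=(all ⊤)   OUT=(all ⊤)
  B4:   IN=(all ⊤)   OUT={a:+; rest ⊤}
  B5:   IN={a:+; rest ⊤}   OUT={a:+; rest ⊤}

Merge at B5: IN[B5] = OUT[B4] = {a: +, b: ⊤, c: ⊤, d: ⊤, e: ⊤, f: ⊤}
Applying B5's transfer function to that IN value gives OUT[B5] (row B5 above).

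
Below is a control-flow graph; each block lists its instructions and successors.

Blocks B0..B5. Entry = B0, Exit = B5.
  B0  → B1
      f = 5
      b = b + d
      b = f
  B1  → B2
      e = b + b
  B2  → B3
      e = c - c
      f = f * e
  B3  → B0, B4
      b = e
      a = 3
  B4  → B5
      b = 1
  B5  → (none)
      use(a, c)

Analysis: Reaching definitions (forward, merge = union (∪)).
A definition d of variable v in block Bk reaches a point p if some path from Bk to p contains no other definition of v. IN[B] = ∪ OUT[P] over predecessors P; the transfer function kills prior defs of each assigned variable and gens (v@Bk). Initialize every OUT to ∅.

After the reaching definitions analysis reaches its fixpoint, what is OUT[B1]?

Converged values:
  B0:   IN={a@B3, b@B3, e@B2, f@B2}   OUT={a@B3, b@B0, e@B2, f@B0}
  B1:   IN={a@B3, b@B0, e@B2, f@B0}   OUT={a@B3, b@B0, e@B1, f@B0}
  B2:   IN={a@B3, b@B0, e@B1, f@B0}   OUT={a@B3, b@B0, e@B2, f@B2}
  B3:   IN={a@B3, b@B0, e@B2, f@B2}   OUT={a@B3, b@B3, e@B2, f@B2}
  B4:   IN={a@B3, b@B3, e@B2, f@B2}   OUT={a@B3, b@B4, e@B2, f@B2}
  B5:   IN={a@B3, b@B4, e@B2, f@B2}   OUT={a@B3, b@B4, e@B2, f@B2}

Merge at B1: IN[B1] = OUT[B0] = {a@B3, b@B0, e@B2, f@B0}
Applying B1's transfer function to that IN value gives OUT[B1] (row B1 above).

Answer: {a@B3, b@B0, e@B1, f@B0}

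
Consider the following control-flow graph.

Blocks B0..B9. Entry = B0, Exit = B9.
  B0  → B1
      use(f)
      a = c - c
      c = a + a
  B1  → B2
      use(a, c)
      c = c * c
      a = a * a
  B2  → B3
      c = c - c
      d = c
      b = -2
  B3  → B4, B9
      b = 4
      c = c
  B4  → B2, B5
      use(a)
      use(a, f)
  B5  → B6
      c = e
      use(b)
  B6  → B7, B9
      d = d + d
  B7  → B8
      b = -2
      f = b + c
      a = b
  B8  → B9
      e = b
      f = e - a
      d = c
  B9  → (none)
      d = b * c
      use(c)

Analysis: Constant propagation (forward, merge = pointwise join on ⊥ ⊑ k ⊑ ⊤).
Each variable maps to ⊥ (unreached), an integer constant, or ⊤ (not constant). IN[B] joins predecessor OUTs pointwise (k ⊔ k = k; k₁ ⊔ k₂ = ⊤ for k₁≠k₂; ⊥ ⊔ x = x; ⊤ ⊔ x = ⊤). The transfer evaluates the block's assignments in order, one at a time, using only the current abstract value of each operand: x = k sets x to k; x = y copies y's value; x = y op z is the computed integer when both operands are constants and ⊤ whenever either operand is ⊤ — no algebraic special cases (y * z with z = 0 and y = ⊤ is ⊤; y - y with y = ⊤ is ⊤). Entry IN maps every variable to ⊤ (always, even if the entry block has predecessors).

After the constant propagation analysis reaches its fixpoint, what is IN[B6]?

Answer: {a: ⊤, b: 4, c: ⊤, d: ⊤, e: ⊤, f: ⊤}

Derivation:
Fixpoint table:
  B0:   IN=(all ⊤)   OUT=(all ⊤)
  B1:   IN=(all ⊤)   OUT=(all ⊤)
  B2:   IN=(all ⊤)   OUT={b:-2; rest ⊤}
  B3:   IN={b:-2; rest ⊤}   OUT={b:4; rest ⊤}
  B4:   IN={b:4; rest ⊤}   OUT={b:4; rest ⊤}
  B5:   IN={b:4; rest ⊤}   OUT={b:4; rest ⊤}
  B6:   IN={b:4; rest ⊤}   OUT={b:4; rest ⊤}
  B7:   IN={b:4; rest ⊤}   OUT={a:-2, b:-2; rest ⊤}
  B8:   IN={a:-2, b:-2; rest ⊤}   OUT={a:-2, b:-2, e:-2, f:0; rest ⊤}
  B9:   IN=(all ⊤)   OUT=(all ⊤)

Merge at B6: IN[B6] = OUT[B5] = {a: ⊤, b: 4, c: ⊤, d: ⊤, e: ⊤, f: ⊤}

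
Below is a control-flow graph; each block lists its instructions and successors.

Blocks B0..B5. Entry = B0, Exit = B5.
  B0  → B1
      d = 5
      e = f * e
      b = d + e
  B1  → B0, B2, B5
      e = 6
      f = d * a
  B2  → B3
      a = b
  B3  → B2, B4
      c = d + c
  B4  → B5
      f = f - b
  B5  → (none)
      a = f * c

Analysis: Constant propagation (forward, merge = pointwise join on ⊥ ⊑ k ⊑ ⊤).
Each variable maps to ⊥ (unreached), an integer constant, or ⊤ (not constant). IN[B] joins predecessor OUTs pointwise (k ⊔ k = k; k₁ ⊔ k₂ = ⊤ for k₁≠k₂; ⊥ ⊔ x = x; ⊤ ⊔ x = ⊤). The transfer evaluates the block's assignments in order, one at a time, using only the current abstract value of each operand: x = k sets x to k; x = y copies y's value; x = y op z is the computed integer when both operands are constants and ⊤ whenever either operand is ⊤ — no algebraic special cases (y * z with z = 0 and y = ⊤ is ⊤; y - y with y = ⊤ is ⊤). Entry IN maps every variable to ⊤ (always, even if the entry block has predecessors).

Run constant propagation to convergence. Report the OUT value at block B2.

Per-block solution:
  B0:   IN=(all ⊤)   OUT={d:5; rest ⊤}
  B1:   IN={d:5; rest ⊤}   OUT={d:5, e:6; rest ⊤}
  B2:   IN={d:5, e:6; rest ⊤}   OUT={d:5, e:6; rest ⊤}
  B3:   IN={d:5, e:6; rest ⊤}   OUT={d:5, e:6; rest ⊤}
  B4:   IN={d:5, e:6; rest ⊤}   OUT={d:5, e:6; rest ⊤}
  B5:   IN={d:5, e:6; rest ⊤}   OUT={d:5, e:6; rest ⊤}

Merge at B2: IN[B2] = OUT[B1] ⊔ OUT[B3] = {a: ⊤, b: ⊤, c: ⊤, d: 5, e: 6, f: ⊤}
Applying B2's transfer function to that IN value gives OUT[B2] (row B2 above).

Answer: {a: ⊤, b: ⊤, c: ⊤, d: 5, e: 6, f: ⊤}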